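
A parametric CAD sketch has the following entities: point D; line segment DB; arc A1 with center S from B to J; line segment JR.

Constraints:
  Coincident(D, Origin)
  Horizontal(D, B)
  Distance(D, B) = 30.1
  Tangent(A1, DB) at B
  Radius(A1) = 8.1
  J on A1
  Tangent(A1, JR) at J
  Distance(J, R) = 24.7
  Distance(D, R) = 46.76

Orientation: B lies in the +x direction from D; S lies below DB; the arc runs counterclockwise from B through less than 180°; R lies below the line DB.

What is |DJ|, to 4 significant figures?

25.24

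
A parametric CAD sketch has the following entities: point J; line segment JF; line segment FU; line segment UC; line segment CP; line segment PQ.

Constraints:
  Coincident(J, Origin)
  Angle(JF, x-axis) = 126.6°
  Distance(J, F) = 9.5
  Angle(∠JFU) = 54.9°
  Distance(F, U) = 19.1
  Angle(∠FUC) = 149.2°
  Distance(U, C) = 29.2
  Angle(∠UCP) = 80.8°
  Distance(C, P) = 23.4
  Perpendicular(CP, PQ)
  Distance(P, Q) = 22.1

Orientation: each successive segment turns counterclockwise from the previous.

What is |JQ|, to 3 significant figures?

12.8

J is at the origin; JF runs at 126.6° with length 9.5, so F = (-5.66, 7.63). ∠JFU = 54.9° gives FU at -108° from the x-axis; with |FU| = 19.1, U = (-11.7, -10.5). ∠FUC = 149.2° gives UC at -77.5° from the x-axis; with |UC| = 29.2, C = (-5.34, -39.0). ∠UCP = 80.8° gives CP at 21.7° from the x-axis; with |CP| = 23.4, P = (16.4, -30.4). The perpendicularity gives PQ at right angles to CP, so PQ runs at 112°; with |PQ| = 22.1, Q = (8.23, -9.83). Then |JQ| = |Q − J| = 12.8.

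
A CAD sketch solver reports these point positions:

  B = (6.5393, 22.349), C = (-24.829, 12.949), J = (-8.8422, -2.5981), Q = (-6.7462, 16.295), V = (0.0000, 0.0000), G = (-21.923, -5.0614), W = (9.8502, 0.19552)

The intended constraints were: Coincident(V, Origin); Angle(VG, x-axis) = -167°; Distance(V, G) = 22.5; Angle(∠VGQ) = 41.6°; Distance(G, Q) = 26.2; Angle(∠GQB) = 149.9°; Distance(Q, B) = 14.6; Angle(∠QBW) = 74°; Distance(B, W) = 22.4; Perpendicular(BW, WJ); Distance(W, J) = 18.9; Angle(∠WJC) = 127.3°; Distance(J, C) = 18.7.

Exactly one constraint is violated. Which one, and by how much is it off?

Distance(J, C) = 18.7 — off by 3.60.

V = (0.00, 0.00) ✓; VG at -167.0° ✓; |VG| = 22.50 ✓; ∠VGQ = 41.60° ✓; |GQ| = 26.20 ✓; ∠GQB = 149.9° ✓; |QB| = 14.60 ✓; ∠QBW = 74.00° ✓; |BW| = 22.40 ✓; ∠(BW, WJ) = 90.00° ✓; |WJ| = 18.90 ✓; ∠WJC = 127.3° ✓; |JC| = 22.30 ✗.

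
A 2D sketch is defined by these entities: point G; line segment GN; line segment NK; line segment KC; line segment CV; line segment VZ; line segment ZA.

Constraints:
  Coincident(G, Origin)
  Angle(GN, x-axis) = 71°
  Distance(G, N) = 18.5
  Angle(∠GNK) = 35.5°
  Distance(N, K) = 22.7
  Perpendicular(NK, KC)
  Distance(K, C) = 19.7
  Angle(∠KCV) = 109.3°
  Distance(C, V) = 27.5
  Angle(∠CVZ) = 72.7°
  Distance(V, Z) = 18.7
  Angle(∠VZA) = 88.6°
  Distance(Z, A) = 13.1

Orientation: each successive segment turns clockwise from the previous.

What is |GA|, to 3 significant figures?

5.92

G is at the origin; GN runs at 71.0° with length 18.5, so N = (6.02, 17.5). ∠GNK = 35.5° gives NK at -73.5° from the x-axis; with |NK| = 22.7, K = (12.5, -4.27). The perpendicularity gives KC at right angles to NK, so KC runs at -164°; with |KC| = 19.7, C = (-6.42, -9.87). ∠KCV = 109.3° gives CV at 126° from the x-axis; with |CV| = 27.5, V = (-22.5, 12.4). ∠CVZ = 72.7° gives VZ at 18.5° from the x-axis; with |VZ| = 18.7, Z = (-4.77, 18.4). ∠VZA = 88.6° gives ZA at -72.9° from the x-axis; with |ZA| = 13.1, A = (-0.919, 5.85). Then |GA| = |A − G| = 5.92.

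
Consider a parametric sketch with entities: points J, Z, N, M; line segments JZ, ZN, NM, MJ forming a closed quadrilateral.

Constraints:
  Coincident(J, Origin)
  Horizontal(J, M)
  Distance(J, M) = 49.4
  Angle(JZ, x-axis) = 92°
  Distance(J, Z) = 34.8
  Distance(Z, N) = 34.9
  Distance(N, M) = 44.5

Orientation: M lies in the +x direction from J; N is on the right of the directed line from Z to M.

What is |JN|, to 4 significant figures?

4.920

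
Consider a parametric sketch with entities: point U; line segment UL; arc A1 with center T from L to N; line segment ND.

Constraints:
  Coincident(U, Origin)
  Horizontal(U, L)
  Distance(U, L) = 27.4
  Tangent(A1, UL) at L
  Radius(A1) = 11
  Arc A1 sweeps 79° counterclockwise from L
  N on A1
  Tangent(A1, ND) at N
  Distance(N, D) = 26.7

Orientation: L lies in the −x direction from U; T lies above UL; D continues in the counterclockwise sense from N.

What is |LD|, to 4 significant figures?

38.54

U is at the origin; U and L share the same y with |UL| = 27.4 and L on the −x side, so L = (-27.40, 0.000). Since A1 is tangent to UL there, TL ⟂ UL, so T = L + (0, 11) = (-27.40, 11.00). On A1, L sits at bearing -90° from T; a 79° counterclockwise sweep puts N at bearing -11°, so N = T + 11.0·(cos -11°, sin -11°) = (-16.60, 8.901). A1 meets ND tangentially, so TN is at right angles to ND, so ND runs along (−sin -11°, cos -11°); with |ND| = 26.7, D = (-11.51, 35.11). Then |LD| = |D − L| = 38.54.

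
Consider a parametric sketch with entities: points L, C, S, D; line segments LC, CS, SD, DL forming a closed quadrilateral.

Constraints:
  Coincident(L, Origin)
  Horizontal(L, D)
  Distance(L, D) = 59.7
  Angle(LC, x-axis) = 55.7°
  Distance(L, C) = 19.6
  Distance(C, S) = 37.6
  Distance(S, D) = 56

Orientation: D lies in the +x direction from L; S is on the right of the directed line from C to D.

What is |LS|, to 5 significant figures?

22.696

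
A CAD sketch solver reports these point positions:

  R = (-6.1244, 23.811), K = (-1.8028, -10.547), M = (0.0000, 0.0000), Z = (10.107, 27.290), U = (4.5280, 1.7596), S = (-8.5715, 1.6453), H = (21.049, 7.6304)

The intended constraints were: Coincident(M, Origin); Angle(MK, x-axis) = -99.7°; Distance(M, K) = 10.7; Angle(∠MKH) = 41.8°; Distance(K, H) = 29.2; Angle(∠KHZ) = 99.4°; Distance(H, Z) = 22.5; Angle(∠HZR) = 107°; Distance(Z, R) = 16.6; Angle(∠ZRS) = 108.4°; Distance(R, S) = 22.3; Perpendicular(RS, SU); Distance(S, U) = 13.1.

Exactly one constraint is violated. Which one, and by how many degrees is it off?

Perpendicular(RS, SU) — off by 6.80°.

M = (0.00, 0.00) ✓; MK at -99.70° ✓; |MK| = 10.70 ✓; ∠MKH = 41.80° ✓; |KH| = 29.20 ✓; ∠KHZ = 99.40° ✓; |HZ| = 22.50 ✓; ∠HZR = 107.0° ✓; |ZR| = 16.60 ✓; ∠ZRS = 108.4° ✓; |RS| = 22.30 ✓; ∠(RS, SU) = 96.80° ✗; |SU| = 13.10 ✓.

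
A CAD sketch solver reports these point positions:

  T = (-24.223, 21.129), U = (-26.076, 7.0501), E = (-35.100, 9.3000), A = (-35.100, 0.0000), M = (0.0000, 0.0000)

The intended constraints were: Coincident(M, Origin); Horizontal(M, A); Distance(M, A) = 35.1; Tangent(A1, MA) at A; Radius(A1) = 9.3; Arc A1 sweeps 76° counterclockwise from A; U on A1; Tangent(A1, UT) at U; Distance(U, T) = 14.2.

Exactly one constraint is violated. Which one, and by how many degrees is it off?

Tangent(A1, UT) at U — off by 6.50°.

M = (0.00, 0.00) ✓; M.y = 0.00, A.y = 0.00 ✓; |MA| = 35.10 ✓; ∠(EA, AM) = 90.00° ✓; |EA| = 9.300 ✓; bearing(E→U) − bearing(E→A) = 76.00° ✓; |EU| = 9.300 ✓; ∠(EU, UT) = 83.50° ✗; |UT| = 14.20 ✓.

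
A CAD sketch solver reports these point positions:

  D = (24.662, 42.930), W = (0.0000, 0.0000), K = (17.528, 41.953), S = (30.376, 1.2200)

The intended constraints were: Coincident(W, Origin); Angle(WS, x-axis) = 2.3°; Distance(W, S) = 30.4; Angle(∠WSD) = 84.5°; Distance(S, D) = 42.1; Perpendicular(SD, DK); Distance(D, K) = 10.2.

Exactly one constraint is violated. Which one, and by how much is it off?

Distance(D, K) = 10.2 — off by 3.00.

W = (0.00, 0.00) ✓; WS at 2.300° ✓; |WS| = 30.40 ✓; ∠WSD = 84.50° ✓; |SD| = 42.10 ✓; ∠(SD, DK) = 90.00° ✓; |DK| = 7.201 ✗.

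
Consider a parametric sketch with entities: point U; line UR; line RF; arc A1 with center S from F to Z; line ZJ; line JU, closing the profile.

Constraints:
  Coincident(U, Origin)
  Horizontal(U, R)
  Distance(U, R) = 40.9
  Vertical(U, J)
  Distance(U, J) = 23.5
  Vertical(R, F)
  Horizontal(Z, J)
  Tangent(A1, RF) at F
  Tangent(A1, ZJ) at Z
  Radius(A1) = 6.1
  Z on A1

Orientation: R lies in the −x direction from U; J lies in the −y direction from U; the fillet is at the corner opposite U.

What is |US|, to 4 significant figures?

38.91

U is at the origin; UR is horizontal with |UR| = 40.9 and R on the −x side, so R = (-40.90, 0.000). UJ is vertical with |UJ| = 23.5 and J on the −y side, so J = (0.000, -23.50). The virtual corner opposite U is at (-40.90, -23.50). The tangent condition forces SF to be normal to RF and A1 meets ZJ tangentially, so SZ is at right angles to ZJ, with radius 6.1, so the center S sits 6.1 in from both sides at S = (-34.80, -17.40). Then |US| = |S − U| = 38.91.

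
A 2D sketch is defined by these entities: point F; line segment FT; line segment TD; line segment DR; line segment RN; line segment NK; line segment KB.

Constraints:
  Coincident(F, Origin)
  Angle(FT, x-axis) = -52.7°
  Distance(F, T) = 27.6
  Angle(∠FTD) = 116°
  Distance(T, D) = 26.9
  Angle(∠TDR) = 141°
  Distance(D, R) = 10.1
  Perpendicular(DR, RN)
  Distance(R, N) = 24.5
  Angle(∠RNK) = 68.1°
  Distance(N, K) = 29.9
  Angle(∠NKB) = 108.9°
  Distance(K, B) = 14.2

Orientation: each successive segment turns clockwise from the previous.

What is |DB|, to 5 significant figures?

16.920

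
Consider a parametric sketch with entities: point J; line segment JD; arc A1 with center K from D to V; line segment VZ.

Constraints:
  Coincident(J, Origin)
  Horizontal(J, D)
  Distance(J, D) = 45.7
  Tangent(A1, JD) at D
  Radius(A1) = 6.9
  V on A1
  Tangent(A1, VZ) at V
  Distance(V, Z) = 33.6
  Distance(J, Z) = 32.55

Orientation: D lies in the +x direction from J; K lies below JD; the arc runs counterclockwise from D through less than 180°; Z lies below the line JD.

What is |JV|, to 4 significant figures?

40.66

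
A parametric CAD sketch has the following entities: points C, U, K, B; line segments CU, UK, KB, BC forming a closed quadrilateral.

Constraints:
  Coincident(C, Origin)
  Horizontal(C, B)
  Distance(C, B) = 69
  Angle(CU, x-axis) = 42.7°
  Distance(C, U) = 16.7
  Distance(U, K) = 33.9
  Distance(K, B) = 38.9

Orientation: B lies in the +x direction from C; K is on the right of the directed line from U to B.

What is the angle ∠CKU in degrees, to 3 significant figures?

27.1°

C is at the origin; C and B share the same y with |CB| = 69.0 and B in +x, so B = (69.0, 0). CU runs at 42.7° with |CU| = 16.7, so U = (12.3, 11.3). K is determined by |UK| = 33.9 and |KB| = 38.9 together: it lies at the intersection of circle(U, 33.9) and circle(B, 38.9). With |UB| = 57.8, the foot of the radical line on UB is 25.8 from U and the perpendicular offset is √(33.9² − 25.8²) = 22.0. Taking the right-of-UB solution: K = (33.2, -15.3).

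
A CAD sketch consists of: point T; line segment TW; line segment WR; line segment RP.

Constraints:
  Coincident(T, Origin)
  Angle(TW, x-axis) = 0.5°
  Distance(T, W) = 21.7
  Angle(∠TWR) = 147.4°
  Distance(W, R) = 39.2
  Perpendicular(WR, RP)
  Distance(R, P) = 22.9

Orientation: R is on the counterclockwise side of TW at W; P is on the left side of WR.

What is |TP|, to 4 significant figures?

58.56

T is at the origin; TW runs at 0.5° with length 21.7, so W = 21.7·(cos 0.5°, sin 0.5°) = (21.70, 0.1894). ∠TWR = 147.4°, so WR runs at 0.5° + (180° − 147.4°) = 33.10° from the x-axis; with |WR| = 39.2, R = W + 39.2·(cos 33.10°, sin 33.10°) = (54.54, 21.60). The perpendicularity gives RP at right angles to WR; with |RP| = 22.9 on the left of WR, P = R + 22.9·(-0.5461, 0.8377) = (42.03, 40.78). Then |TP| = |P − T| = 58.56.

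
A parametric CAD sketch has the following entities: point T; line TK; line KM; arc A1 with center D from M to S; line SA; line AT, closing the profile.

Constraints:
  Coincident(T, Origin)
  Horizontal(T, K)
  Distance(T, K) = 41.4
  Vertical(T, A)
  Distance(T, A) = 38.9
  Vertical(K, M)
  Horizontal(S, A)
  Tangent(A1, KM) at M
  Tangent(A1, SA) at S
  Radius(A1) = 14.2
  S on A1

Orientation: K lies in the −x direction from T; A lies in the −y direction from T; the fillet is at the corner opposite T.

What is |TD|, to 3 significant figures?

36.7

T is at the origin; TK is horizontal with |TK| = 41.4 and K on the −x side, so K = (-41.4, 0.00). TA is vertical with |TA| = 38.9 and A on the −y side, so A = (0.00, -38.9). The virtual corner opposite T is at (-41.4, -38.9). A1 meets KM tangentially, so DM is at right angles to KM and since A1 is tangent to SA there, DS ⟂ SA, with radius 14.2, so the center D sits 14.2 in from both sides at D = (-27.2, -24.7). Then |TD| = |D − T| = 36.7.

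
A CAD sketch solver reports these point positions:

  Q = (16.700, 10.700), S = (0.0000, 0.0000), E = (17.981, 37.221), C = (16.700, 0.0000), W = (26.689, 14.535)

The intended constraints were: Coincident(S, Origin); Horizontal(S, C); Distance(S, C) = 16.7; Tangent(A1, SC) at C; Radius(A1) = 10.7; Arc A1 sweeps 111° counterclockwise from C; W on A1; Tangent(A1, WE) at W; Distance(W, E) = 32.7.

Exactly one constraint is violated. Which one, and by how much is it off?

Distance(W, E) = 32.7 — off by 8.40.

S = (0.00, 0.00) ✓; S.y = 0.00, C.y = 0.00 ✓; |SC| = 16.70 ✓; ∠(QC, CS) = 90.00° ✓; |QC| = 10.70 ✓; bearing(Q→W) − bearing(Q→C) = 111.0° ✓; |QW| = 10.70 ✓; ∠(QW, WE) = 90.00° ✓; |WE| = 24.30 ✗.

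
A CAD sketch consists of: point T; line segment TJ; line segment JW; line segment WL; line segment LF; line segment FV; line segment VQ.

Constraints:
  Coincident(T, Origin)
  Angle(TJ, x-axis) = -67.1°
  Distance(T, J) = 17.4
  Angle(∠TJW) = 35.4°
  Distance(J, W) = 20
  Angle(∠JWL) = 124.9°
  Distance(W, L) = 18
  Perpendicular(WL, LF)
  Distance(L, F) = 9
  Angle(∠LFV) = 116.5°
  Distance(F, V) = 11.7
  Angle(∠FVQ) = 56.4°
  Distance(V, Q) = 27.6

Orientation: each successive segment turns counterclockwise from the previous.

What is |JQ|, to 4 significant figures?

37.09

T is at the origin; TJ runs at -67.1° with length 17.4, so J = (6.771, -16.03). ∠TJW = 35.4° gives JW at 77.50° from the x-axis; with |JW| = 20.0, W = (11.10, 3.497). ∠JWL = 124.9° gives WL at 132.6° from the x-axis; with |WL| = 18.0, L = (-1.084, 16.75). WL ⟂ LF, so LF runs at -137.4°; with |LF| = 9.0, F = (-7.709, 10.66). ∠LFV = 116.5° gives FV at -73.90° from the x-axis; with |FV| = 11.7, V = (-4.465, -0.5860). ∠FVQ = 56.4° gives VQ at 49.70° from the x-axis; with |VQ| = 27.6, Q = (13.39, 20.46). Then |JQ| = |Q − J| = 37.09.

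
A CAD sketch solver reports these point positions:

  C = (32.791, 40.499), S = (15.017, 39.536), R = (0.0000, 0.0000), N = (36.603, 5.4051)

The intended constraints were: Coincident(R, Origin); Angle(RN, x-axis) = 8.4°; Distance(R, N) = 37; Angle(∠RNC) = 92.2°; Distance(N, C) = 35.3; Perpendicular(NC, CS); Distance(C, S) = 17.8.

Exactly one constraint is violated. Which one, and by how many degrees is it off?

Perpendicular(NC, CS) — off by 3.10°.

R = (0.00, 0.00) ✓; RN at 8.400° ✓; |RN| = 37.00 ✓; ∠RNC = 92.20° ✓; |NC| = 35.30 ✓; ∠(NC, CS) = 86.90° ✗; |CS| = 17.80 ✓.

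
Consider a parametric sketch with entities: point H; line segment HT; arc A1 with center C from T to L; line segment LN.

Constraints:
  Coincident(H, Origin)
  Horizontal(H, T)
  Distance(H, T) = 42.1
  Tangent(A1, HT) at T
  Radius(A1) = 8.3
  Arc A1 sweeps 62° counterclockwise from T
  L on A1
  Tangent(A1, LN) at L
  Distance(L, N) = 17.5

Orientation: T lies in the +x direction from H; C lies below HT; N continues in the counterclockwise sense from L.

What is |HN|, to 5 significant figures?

33.158

On A1, T sits at bearing 90° from C; a 62° counterclockwise sweep puts L at bearing 152°, so L = C + 8.3·(cos 152°, sin 152°) = (34.772, -4.4034). Since A1 is tangent to LN there, CL ⟂ LN, so LN runs along (−sin 152°, cos 152°); with |LN| = 17.5, N = (26.556, -19.855). Then |HN| = |N − H| = 33.158.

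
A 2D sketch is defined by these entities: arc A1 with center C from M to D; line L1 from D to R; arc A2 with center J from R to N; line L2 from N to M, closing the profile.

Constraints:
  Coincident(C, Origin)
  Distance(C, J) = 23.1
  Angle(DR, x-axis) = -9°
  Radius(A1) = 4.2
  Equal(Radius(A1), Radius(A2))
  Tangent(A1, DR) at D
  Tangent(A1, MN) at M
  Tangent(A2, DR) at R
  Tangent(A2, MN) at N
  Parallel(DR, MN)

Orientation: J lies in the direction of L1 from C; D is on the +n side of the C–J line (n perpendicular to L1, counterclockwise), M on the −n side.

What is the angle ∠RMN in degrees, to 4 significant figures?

19.98°

The slot axis is L1's direction at -9.0°, so u = (cos -9.0°, sin -9.0°) = (0.9877, -0.1564) and n = (−sin -9.0°, cos -9.0°) = (0.1564, 0.9877). C is at the origin and J lies 23.1 along u from C, so J = 23.1·u = (22.82, -3.614). Tangency of A1 to both parallel lines with radius 4.2 puts D and M at C ± 4.2·n: D = (0.6570, 4.148), M = (-0.6570, -4.148). Equal radii place R and N the same way about J: R = J + 4.2·n = (23.47, 0.5347), N = J − 4.2·n = (22.16, -7.762). Then cos ∠RMN = MR·MN / (|MR||MN|), giving 19.98°.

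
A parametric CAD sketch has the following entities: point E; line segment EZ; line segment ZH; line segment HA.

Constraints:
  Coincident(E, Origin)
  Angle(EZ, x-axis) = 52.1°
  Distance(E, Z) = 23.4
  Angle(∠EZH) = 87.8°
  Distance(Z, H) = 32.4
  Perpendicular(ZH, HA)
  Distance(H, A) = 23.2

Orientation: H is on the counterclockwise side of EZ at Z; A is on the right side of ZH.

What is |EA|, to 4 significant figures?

56.23

E is at the origin; EZ runs at 52.1° with length 23.4, so Z = 23.4·(cos 52.1°, sin 52.1°) = (14.37, 18.46). ∠EZH = 87.8°, so ZH runs at 52.1° + (180° − 87.8°) = 144.3° from the x-axis; with |ZH| = 32.4, H = Z + 32.4·(cos 144.3°, sin 144.3°) = (-11.94, 37.37). ZH ⟂ HA; with |HA| = 23.2 on the right of ZH, A = H + 23.2·(0.5835, 0.8121) = (1.601, 56.21). Then |EA| = |A − E| = 56.23.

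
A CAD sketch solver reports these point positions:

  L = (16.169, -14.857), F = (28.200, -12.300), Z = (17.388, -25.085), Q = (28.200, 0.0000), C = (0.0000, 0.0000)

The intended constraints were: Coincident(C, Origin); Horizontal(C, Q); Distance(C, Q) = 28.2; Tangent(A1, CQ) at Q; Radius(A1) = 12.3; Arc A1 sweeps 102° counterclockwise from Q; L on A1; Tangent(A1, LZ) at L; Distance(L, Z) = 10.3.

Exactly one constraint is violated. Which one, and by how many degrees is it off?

Tangent(A1, LZ) at L — off by 5.20°.

C = (0.00, 0.00) ✓; C.y = 0.00, Q.y = 0.00 ✓; |CQ| = 28.20 ✓; ∠(FQ, QC) = 90.00° ✓; |FQ| = 12.30 ✓; bearing(F→L) − bearing(F→Q) = 102.0° ✓; |FL| = 12.30 ✓; ∠(FL, LZ) = 95.20° ✗; |LZ| = 10.30 ✓.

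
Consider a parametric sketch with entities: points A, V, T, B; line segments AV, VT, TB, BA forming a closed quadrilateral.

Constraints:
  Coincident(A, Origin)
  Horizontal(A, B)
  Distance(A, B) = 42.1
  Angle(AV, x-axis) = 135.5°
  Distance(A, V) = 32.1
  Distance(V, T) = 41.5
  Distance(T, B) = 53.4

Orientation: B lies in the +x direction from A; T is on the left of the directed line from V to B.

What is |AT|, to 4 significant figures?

46.06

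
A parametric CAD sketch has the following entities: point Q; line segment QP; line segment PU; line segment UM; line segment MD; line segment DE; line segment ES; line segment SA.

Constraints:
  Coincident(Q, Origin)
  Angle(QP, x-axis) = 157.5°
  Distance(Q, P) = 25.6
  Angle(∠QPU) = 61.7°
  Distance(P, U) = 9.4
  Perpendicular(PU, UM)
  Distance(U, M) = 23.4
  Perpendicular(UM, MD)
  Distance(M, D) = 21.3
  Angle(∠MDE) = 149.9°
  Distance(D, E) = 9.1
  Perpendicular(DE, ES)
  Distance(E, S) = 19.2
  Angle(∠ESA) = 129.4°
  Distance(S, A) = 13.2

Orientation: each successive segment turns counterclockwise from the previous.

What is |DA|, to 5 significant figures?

27.600

Q is at the origin; QP runs at 157.5° with length 25.6, so P = (-23.651, 9.7967). ∠QPU = 61.7° gives PU at -84.200° from the x-axis; with |PU| = 9.4, U = (-22.701, 0.44482). PU ⟂ UM, so UM runs at 5.8000°; with |UM| = 23.4, M = (0.57882, 2.8095). The perpendicularity gives MD at right angles to UM, so MD runs at 95.800°; with |MD| = 21.3, D = (-1.5737, 24.000). ∠MDE = 149.9° gives DE at 125.90° from the x-axis; with |DE| = 9.1, E = (-6.9097, 31.372). DE is perpendicular to ES, so ES runs at -144.10°; with |ES| = 19.2, S = (-22.462, 20.114). ∠ESA = 129.4° gives SA at -93.500° from the x-axis; with |SA| = 13.2, A = (-23.268, 6.9381). Then |DA| = |A − D| = 27.600.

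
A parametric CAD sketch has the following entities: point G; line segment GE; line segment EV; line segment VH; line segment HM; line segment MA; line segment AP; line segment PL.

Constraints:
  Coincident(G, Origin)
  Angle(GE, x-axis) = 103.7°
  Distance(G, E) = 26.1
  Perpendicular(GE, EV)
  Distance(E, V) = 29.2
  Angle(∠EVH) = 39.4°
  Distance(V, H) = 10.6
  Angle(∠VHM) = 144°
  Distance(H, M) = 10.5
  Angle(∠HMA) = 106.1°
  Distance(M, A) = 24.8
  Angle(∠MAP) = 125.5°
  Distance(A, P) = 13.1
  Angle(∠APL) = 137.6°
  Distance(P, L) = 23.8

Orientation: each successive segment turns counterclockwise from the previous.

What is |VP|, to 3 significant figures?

33.1

∠HMA = 106.1° gives MA at 84.2° from the x-axis; with |MA| = 24.8, A = (-12.2, 40.4). ∠MAP = 125.5° gives AP at 139° from the x-axis; with |AP| = 13.1, P = (-22.0, 49.0). Then |VP| = |P − V| = 33.1.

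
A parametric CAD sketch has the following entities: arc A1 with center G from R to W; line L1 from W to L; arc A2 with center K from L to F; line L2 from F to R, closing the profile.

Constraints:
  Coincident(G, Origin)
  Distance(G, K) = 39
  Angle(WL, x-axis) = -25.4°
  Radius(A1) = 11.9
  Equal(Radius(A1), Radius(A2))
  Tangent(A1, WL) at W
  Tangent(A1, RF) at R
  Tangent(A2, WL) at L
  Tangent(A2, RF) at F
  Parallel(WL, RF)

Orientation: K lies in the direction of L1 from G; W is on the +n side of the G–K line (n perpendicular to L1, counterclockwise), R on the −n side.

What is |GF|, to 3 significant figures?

40.8

Tangency of A1 to both parallel lines with radius 11.9 puts W and R at G ± 11.9·n: W = (5.10, 10.7), R = (-5.10, -10.7). Equal radii place L and F the same way about K: L = K + 11.9·n = (40.3, -5.98), F = K − 11.9·n = (30.1, -27.5). Then |GF| = |F − G| = 40.8.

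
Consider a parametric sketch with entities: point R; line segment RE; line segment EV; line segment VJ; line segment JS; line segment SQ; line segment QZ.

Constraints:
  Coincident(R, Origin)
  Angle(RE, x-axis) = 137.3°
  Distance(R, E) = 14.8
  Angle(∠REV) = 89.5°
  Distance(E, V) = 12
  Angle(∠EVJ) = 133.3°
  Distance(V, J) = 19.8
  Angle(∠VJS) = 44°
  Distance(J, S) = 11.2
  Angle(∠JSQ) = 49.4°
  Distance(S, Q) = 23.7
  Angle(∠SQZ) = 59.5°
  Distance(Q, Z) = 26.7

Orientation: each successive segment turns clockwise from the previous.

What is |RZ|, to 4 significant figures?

38.69

∠JSQ = 49.4° gives SQ at 93.50° from the x-axis; with |SQ| = 23.7, Q = (7.648, 34.68). ∠SQZ = 59.5° gives QZ at -27.00° from the x-axis; with |QZ| = 26.7, Z = (31.44, 22.56). Then |RZ| = |Z − R| = 38.69.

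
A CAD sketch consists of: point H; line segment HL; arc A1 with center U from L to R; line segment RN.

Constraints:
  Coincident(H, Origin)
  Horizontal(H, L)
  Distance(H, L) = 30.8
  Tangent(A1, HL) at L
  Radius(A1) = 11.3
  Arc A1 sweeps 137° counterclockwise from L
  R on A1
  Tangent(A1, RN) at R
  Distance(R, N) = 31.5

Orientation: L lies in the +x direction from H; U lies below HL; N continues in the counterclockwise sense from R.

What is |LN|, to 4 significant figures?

43.82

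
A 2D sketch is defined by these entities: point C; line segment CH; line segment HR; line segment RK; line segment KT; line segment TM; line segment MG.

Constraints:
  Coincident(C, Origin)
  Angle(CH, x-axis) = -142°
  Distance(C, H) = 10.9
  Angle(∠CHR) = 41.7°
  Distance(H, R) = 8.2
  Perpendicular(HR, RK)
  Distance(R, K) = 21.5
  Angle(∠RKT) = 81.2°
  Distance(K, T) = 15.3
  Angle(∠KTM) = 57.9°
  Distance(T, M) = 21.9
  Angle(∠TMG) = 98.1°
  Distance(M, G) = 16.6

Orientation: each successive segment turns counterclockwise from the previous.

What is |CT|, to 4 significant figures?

19.20

C is at the origin; CH runs at -142.0° with length 10.9, so H = (-8.589, -6.711). ∠CHR = 41.7° gives HR at -3.700° from the x-axis; with |HR| = 8.2, R = (-0.4064, -7.240). HR is perpendicular to RK, so RK runs at 86.30°; with |RK| = 21.5, K = (0.9810, 14.22). ∠RKT = 81.2° gives KT at -174.9° from the x-axis; with |KT| = 15.3, T = (-14.26, 12.86). Then |CT| = |T − C| = 19.20.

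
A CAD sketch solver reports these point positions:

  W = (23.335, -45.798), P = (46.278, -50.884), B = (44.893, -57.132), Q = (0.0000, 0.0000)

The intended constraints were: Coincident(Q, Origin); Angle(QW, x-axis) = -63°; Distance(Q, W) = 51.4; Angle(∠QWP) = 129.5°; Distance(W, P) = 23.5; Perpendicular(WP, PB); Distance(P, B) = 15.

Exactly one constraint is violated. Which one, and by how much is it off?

Distance(P, B) = 15 — off by 8.60.

Q = (0.00, 0.00) ✓; QW at -63.00° ✓; |QW| = 51.40 ✓; ∠QWP = 129.5° ✓; |WP| = 23.50 ✓; ∠(WP, PB) = 90.00° ✓; |PB| = 6.400 ✗.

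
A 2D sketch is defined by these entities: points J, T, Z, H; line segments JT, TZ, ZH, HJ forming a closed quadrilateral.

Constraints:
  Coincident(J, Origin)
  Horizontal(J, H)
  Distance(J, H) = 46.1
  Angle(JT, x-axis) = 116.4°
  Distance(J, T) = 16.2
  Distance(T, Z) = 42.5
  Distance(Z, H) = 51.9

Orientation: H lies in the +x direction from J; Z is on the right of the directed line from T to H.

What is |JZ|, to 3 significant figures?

27.1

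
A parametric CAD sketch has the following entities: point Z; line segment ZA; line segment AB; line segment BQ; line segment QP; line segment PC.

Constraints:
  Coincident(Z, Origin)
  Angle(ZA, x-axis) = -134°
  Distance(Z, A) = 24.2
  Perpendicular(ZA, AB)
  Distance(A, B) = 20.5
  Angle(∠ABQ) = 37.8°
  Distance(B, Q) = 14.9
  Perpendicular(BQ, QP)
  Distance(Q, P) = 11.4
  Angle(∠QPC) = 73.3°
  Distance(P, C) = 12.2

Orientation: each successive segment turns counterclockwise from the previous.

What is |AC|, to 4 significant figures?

13.80

Z is at the origin; ZA runs at -134.0° with length 24.2, so A = (-16.81, -17.41). The perpendicularity gives AB at right angles to ZA, so AB runs at -44.00°; with |AB| = 20.5, B = (-2.064, -31.65). ∠ABQ = 37.8° gives BQ at 98.20° from the x-axis; with |BQ| = 14.9, Q = (-4.189, -16.90). BQ is perpendicular to QP, so QP runs at -171.8°; with |QP| = 11.4, P = (-15.47, -18.53). ∠QPC = 73.3° gives PC at -65.10° from the x-axis; with |PC| = 12.2, C = (-10.34, -29.59). Then |AC| = |C − A| = 13.80.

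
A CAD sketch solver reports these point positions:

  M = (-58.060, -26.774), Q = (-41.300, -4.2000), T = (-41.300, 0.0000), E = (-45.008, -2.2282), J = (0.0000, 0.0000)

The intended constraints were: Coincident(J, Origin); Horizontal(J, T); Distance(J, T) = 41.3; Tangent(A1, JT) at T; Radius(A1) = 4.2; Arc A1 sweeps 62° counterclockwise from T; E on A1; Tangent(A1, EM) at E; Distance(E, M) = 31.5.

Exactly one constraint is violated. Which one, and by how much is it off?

Distance(E, M) = 31.5 — off by 3.70.

J = (0.00, 0.00) ✓; J.y = 0.00, T.y = 0.00 ✓; |JT| = 41.30 ✓; ∠(QT, TJ) = 90.00° ✓; |QT| = 4.200 ✓; bearing(Q→E) − bearing(Q→T) = 62.00° ✓; |QE| = 4.200 ✓; ∠(QE, EM) = 90.00° ✓; |EM| = 27.80 ✗.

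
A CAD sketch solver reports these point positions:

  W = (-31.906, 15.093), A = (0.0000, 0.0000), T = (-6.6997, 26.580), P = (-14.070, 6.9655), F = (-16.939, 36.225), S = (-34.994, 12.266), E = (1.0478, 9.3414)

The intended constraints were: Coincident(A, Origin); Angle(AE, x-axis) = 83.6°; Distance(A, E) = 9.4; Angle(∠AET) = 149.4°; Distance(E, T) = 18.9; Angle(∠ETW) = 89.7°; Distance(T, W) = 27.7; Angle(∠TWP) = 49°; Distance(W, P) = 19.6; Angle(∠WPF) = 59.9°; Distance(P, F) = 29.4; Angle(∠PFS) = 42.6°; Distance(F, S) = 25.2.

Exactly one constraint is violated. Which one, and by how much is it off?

Distance(F, S) = 25.2 — off by 4.80.

A = (0.00, 0.00) ✓; AE at 83.60° ✓; |AE| = 9.400 ✓; ∠AET = 149.4° ✓; |ET| = 18.90 ✓; ∠ETW = 89.70° ✓; |TW| = 27.70 ✓; ∠TWP = 49.00° ✓; |WP| = 19.60 ✓; ∠WPF = 59.90° ✓; |PF| = 29.40 ✓; ∠PFS = 42.60° ✓; |FS| = 30.00 ✗.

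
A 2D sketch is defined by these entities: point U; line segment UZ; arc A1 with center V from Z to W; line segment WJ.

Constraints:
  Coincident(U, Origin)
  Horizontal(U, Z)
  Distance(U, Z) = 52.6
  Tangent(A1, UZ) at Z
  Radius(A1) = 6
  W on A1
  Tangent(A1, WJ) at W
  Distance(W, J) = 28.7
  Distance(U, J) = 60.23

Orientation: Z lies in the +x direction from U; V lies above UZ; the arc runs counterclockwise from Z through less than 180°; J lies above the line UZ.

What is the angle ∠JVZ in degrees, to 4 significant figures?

172.9°

U is at the origin; U and Z share the same y with |UZ| = 52.6 and Z on the +x side, so Z = (52.60, 0.000). The tangent condition forces VZ to be normal to UZ, so V = Z + (0, 6) = (52.60, 6.000). Since VW ⟂ WJ (tangency), |VJ| = √(6.0² + 28.7²) = 29.32 regardless of where W sits on A1. So J lies on both circle(U, 60.23) and circle(V, 29.32); the above-UZ intersection is J = (48.95, 35.09). W is the foot of the tangent from J: W = (58.27, 7.949).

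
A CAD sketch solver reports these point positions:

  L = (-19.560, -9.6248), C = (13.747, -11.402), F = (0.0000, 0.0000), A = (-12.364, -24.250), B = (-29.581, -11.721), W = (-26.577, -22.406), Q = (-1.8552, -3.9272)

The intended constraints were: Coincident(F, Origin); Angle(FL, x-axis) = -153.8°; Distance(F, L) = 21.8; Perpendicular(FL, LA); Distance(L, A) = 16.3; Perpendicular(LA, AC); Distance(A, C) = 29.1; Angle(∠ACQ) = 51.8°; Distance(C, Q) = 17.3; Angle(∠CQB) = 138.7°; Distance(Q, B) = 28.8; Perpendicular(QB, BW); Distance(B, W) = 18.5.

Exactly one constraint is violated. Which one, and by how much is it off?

Distance(B, W) = 18.5 — off by 7.40.

F = (0.00, 0.00) ✓; FL at -153.8° ✓; |FL| = 21.80 ✓; ∠(FL, LA) = 90.00° ✓; |LA| = 16.30 ✓; ∠(LA, AC) = 90.00° ✓; |AC| = 29.10 ✓; ∠ACQ = 51.80° ✓; |CQ| = 17.30 ✓; ∠CQB = 138.7° ✓; |QB| = 28.80 ✓; ∠(QB, BW) = 90.00° ✓; |BW| = 11.10 ✗.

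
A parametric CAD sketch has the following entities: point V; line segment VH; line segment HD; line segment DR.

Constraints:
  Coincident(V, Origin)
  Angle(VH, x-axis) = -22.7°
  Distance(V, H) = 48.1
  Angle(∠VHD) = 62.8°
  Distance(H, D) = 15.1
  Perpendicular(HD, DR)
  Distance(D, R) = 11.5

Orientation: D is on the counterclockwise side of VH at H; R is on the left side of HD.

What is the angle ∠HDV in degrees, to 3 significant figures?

99.1°

V is at the origin; VH runs at -22.7° with length 48.1, so H = 48.1·(cos -22.7°, sin -22.7°) = (44.4, -18.6). ∠VHD = 62.8°, so HD runs at -22.7° + (180° − 62.8°) = 94.5° from the x-axis; with |HD| = 15.1, D = H + 15.1·(cos 94.5°, sin 94.5°) = (43.2, -3.51). Then cos ∠HDV = DH·DV / (|DH||DV|), giving 99.1°.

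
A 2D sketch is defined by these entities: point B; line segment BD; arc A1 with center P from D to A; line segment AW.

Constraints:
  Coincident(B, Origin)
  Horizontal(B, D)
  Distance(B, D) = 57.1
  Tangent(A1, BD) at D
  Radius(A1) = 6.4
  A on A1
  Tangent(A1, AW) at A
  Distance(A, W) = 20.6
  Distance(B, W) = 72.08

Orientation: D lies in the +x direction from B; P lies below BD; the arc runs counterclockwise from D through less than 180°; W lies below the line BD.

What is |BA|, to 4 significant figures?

53.80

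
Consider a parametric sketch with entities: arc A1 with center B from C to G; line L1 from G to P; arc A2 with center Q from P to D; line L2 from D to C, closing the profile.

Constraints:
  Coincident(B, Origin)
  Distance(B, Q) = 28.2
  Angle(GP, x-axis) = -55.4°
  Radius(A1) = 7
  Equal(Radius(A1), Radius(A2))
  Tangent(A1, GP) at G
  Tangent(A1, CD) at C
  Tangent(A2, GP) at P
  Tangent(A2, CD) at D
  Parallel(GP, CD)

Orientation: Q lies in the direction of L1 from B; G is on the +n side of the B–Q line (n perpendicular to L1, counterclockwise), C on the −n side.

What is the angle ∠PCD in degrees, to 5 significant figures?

26.402°

The slot axis is L1's direction at -55.4°, so u = (cos -55.4°, sin -55.4°) = (0.56784, -0.82314) and n = (−sin -55.4°, cos -55.4°) = (0.82314, 0.56784). B is at the origin and Q lies 28.2 along u from B, so Q = 28.2·u = (16.013, -23.212). Tangency of A1 to both parallel lines with radius 7.0 puts G and C at B ± 7.0·n: G = (5.7620, 3.9749), C = (-5.7620, -3.9749). Equal radii place P and D the same way about Q: P = Q + 7.0·n = (21.775, -19.238), D = Q − 7.0·n = (10.251, -27.187). Then cos ∠PCD = CP·CD / (|CP||CD|), giving 26.402°.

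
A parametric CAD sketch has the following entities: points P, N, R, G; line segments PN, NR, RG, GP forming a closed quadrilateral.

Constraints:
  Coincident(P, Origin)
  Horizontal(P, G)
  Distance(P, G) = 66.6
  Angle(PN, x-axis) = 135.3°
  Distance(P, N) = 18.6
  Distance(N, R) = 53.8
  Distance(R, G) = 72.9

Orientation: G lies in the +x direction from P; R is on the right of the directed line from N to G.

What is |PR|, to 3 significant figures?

38.0

Checks: |NR| = 53.80 ✓; |RG| = 72.90 ✓.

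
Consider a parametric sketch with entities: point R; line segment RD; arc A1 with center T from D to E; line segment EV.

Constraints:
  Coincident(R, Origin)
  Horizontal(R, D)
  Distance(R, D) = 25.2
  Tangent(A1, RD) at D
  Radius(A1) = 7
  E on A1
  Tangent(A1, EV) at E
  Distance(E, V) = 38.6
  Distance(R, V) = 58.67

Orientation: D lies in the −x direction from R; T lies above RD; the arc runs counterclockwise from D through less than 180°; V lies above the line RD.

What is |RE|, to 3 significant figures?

22.0

R is at the origin; R and D share the same y with |RD| = 25.2 and D on the −x side, so D = (-25.2, 0.00). Since A1 is tangent to RD there, TD ⟂ RD, so T = D + (0, 7) = (-25.2, 7.00). Since TE ⟂ EV (tangency), |TV| = √(7.0² + 38.6²) = 39.2 regardless of where E sits on A1. So V lies on both circle(R, 58.67) and circle(T, 39.2); the above-RD intersection is V = (-39.2, 43.6). E is the foot of the tangent from V: E = (-19.2, 10.6).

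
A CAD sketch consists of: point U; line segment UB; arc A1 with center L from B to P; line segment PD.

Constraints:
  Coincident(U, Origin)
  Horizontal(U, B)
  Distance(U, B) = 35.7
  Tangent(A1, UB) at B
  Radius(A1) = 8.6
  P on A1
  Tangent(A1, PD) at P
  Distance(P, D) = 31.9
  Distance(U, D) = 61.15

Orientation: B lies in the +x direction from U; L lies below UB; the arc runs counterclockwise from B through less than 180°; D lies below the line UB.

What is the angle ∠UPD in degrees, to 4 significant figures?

149.1°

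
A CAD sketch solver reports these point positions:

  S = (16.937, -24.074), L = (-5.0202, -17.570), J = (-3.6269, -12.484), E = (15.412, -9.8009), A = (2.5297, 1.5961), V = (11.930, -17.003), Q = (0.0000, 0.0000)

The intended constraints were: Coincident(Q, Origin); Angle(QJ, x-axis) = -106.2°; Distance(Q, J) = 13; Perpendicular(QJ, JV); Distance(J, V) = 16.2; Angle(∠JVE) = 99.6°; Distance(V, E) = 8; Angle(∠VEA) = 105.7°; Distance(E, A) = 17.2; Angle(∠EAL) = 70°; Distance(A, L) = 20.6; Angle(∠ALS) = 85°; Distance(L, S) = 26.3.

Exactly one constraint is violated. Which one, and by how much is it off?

Distance(L, S) = 26.3 — off by 3.40.

Q = (0.00, 0.00) ✓; QJ at -106.2° ✓; |QJ| = 13.00 ✓; ∠(QJ, JV) = 90.00° ✓; |JV| = 16.20 ✓; ∠JVE = 99.60° ✓; |VE| = 8.000 ✓; ∠VEA = 105.7° ✓; |EA| = 17.20 ✓; ∠EAL = 70.00° ✓; |AL| = 20.60 ✓; ∠ALS = 85.00° ✓; |LS| = 22.90 ✗.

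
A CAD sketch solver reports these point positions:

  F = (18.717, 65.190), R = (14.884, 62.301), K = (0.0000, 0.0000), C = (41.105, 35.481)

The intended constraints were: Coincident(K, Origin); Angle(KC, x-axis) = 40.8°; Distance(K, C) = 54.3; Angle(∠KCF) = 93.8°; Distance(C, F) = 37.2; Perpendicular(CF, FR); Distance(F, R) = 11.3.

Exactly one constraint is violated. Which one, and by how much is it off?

Distance(F, R) = 11.3 — off by 6.50.

K = (0.00, 0.00) ✓; KC at 40.80° ✓; |KC| = 54.30 ✓; ∠KCF = 93.80° ✓; |CF| = 37.20 ✓; ∠(CF, FR) = 90.01° ✓; |FR| = 4.800 ✗.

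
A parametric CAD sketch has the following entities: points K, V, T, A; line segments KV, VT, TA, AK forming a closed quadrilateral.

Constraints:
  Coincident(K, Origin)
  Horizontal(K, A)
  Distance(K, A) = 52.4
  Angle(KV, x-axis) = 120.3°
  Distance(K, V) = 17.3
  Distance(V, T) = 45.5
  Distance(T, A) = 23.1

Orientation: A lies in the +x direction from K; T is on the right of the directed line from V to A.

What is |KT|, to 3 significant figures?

31.7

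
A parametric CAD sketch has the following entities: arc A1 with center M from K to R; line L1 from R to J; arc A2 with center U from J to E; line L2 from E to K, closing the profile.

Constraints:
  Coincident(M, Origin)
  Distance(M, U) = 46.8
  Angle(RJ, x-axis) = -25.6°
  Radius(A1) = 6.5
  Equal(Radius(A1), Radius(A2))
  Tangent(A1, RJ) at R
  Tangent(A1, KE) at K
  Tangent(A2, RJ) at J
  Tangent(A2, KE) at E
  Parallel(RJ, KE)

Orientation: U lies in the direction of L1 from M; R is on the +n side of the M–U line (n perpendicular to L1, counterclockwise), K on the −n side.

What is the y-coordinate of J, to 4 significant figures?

-14.36

Tangency of A1 to both parallel lines with radius 6.5 puts R and K at M ± 6.5·n: R = (2.809, 5.862), K = (-2.809, -5.862). Equal radii place J and E the same way about U: J = U + 6.5·n = (45.01, -14.36), E = U − 6.5·n = (39.40, -26.08). So J.y = -14.36.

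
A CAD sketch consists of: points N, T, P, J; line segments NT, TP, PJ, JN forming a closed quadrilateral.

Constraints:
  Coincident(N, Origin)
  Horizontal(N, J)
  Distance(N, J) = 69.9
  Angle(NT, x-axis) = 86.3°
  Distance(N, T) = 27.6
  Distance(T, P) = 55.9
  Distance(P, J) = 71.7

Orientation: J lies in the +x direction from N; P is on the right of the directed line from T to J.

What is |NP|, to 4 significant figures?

28.60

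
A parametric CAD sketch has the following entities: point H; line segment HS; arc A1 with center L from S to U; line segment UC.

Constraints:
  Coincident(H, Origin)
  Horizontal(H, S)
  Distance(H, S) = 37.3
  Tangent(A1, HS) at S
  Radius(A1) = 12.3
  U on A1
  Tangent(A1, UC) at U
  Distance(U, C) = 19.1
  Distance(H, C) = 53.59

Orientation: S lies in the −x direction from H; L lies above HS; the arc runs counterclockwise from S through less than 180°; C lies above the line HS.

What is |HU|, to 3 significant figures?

34.8

Checks: H = (0.00, 0.00) ✓; |LU| = 12.30 ✓; ∠(LU, UC) = 90.00° ✓; |UC| = 19.10 ✓; |HC| = 53.59 ✓.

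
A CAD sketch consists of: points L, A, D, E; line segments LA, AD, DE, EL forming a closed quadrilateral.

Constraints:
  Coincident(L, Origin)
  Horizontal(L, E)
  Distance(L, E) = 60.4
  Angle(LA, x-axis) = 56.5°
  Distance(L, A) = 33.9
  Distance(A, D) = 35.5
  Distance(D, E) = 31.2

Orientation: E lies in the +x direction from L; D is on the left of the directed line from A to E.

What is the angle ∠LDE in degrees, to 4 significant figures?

72.13°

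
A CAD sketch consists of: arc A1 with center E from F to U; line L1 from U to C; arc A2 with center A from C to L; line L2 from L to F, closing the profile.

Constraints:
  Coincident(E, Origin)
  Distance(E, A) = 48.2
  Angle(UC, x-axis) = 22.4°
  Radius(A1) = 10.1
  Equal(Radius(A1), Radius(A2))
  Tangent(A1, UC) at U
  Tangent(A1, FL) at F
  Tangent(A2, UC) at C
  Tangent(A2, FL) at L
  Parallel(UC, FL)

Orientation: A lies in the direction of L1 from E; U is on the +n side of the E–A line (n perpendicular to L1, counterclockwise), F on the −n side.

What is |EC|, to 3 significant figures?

49.2

The slot axis is L1's direction at 22.4°, so u = (cos 22.4°, sin 22.4°) = (0.925, 0.381) and n = (−sin 22.4°, cos 22.4°) = (-0.381, 0.925). E is at the origin and A lies 48.2 along u from E, so A = 48.2·u = (44.6, 18.4). Tangency of A1 to both parallel lines with radius 10.1 puts U and F at E ± 10.1·n: U = (-3.85, 9.34), F = (3.85, -9.34). Equal radii place C and L the same way about A: C = A + 10.1·n = (40.7, 27.7), L = A − 10.1·n = (48.4, 9.03). Then |EC| = |C − E| = 49.2.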